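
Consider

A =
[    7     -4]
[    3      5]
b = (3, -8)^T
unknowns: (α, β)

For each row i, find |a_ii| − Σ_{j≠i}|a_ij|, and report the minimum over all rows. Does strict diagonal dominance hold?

2

row 1: |7| − (4) = 3
row 2: |5| − (3) = 2
minimum over rows = 2 → strictly diagonally dominant (convergence guaranteed)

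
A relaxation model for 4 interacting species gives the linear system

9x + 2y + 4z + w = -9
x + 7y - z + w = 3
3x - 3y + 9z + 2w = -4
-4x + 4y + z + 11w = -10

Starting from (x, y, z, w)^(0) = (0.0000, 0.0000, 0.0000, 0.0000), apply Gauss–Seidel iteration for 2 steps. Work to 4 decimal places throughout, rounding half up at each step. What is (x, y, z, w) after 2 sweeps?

(-0.9970, 0.7949, 0.4835, -1.6046)

Iteration 1:
  x = (-9 - (2)·0.0000 - (4)·0.0000 - (1)·0.0000) / (9) = -1.0000
  y = (3 - (1)·-1.0000 - (-1)·0.0000 - (1)·0.0000) / (7) = 0.5714
  z = (-4 - (3)·-1.0000 - (-3)·0.5714 - (2)·0.0000) / (9) = 0.0794
  w = (-10 - (-4)·-1.0000 - (4)·0.5714 - (1)·0.0794) / (11) = -1.4877
Iteration 2:
  x = (-9 - (2)·0.5714 - (4)·0.0794 - (1)·-1.4877) / (9) = -0.9970
  y = (3 - (1)·-0.9970 - (-1)·0.0794 - (1)·-1.4877) / (7) = 0.7949
  z = (-4 - (3)·-0.9970 - (-3)·0.7949 - (2)·-1.4877) / (9) = 0.4835
  w = (-10 - (-4)·-0.9970 - (4)·0.7949 - (1)·0.4835) / (11) = -1.6046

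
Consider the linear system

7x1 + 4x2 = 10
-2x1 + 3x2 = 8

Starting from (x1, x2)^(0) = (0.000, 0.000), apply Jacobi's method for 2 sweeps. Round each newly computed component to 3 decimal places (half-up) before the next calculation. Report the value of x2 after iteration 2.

3.619

Iteration 1:
  x1 = (10 - (4)·0.000) / (7) = 1.429
  x2 = (8 - (-2)·0.000) / (3) = 2.667
Iteration 2:
  x1 = (10 - (4)·2.667) / (7) = -0.095
  x2 = (8 - (-2)·1.429) / (3) = 3.619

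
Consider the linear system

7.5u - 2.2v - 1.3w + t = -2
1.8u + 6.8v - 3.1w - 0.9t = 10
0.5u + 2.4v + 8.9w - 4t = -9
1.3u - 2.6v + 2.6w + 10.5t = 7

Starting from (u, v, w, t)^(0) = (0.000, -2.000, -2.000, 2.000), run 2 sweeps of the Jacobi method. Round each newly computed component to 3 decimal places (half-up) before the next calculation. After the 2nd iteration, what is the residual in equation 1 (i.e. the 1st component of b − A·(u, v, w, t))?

0.959

Iteration 1:
  u = (-2 - (-2.2)·-2.000 - (-1.3)·-2.000 - (1)·2.000) / (7.5) = -1.467
  v = (10 - (1.8)·0.000 - (-3.1)·-2.000 - (-0.9)·2.000) / (6.8) = 0.824
  w = (-9 - (0.5)·0.000 - (2.4)·-2.000 - (-4)·2.000) / (8.9) = 0.427
  t = (7 - (1.3)·0.000 - (-2.6)·-2.000 - (2.6)·-2.000) / (10.5) = 0.667
Iteration 2:
  u = (-2 - (-2.2)·0.824 - (-1.3)·0.427 - (1)·0.667) / (7.5) = -0.040
  v = (10 - (1.8)·-1.467 - (-3.1)·0.427 - (-0.9)·0.667) / (6.8) = 2.142
  w = (-9 - (0.5)·-1.467 - (2.4)·0.824 - (-4)·0.667) / (8.9) = -0.851
  t = (7 - (1.3)·-1.467 - (-2.6)·0.824 - (2.6)·0.427) / (10.5) = 0.947
Residual b − A·x = (0.959, -6.279, -2.759, 4.890)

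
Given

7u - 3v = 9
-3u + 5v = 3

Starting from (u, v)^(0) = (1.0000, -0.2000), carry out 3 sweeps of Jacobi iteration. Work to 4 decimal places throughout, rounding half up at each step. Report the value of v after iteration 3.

1.6800

Iteration 1:
  u = (9 - (-3)·-0.2000) / (7) = 1.2000
  v = (3 - (-3)·1.0000) / (5) = 1.2000
Iteration 2:
  u = (9 - (-3)·1.2000) / (7) = 1.8000
  v = (3 - (-3)·1.2000) / (5) = 1.3200
Iteration 3:
  u = (9 - (-3)·1.3200) / (7) = 1.8514
  v = (3 - (-3)·1.8000) / (5) = 1.6800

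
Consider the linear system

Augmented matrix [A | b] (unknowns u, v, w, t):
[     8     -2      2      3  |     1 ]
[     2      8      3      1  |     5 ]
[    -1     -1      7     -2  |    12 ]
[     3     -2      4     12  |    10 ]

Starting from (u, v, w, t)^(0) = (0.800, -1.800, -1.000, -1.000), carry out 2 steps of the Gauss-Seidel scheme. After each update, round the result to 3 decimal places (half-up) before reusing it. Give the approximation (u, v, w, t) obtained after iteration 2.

Iteration 1:
  u = (1 - (-2)·-1.800 - (2)·-1.000 - (3)·-1.000) / (8) = 0.300
  v = (5 - (2)·0.300 - (3)·-1.000 - (1)·-1.000) / (8) = 1.050
  w = (12 - (-1)·0.300 - (-1)·1.050 - (-2)·-1.000) / (7) = 1.621
  t = (10 - (3)·0.300 - (-2)·1.050 - (4)·1.621) / (12) = 0.393
Iteration 2:
  u = (1 - (-2)·1.050 - (2)·1.621 - (3)·0.393) / (8) = -0.165
  v = (5 - (2)·-0.165 - (3)·1.621 - (1)·0.393) / (8) = 0.009
  w = (12 - (-1)·-0.165 - (-1)·0.009 - (-2)·0.393) / (7) = 1.804
  t = (10 - (3)·-0.165 - (-2)·0.009 - (4)·1.804) / (12) = 0.275

(-0.165, 0.009, 1.804, 0.275)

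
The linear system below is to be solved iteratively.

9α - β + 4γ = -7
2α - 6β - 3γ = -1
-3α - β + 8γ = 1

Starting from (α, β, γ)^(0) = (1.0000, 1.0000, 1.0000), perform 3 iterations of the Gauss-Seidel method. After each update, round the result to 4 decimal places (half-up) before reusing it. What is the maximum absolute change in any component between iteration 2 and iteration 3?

0.1396

Iteration 1:
  α = (-7 - (-1)·1.0000 - (4)·1.0000) / (9) = -1.1111
  β = (-1 - (2)·-1.1111 - (-3)·1.0000) / (-6) = -0.7037
  γ = (1 - (-3)·-1.1111 - (-1)·-0.7037) / (8) = -0.3796
Iteration 2:
  α = (-7 - (-1)·-0.7037 - (4)·-0.3796) / (9) = -0.6873
  β = (-1 - (2)·-0.6873 - (-3)·-0.3796) / (-6) = 0.1274
  γ = (1 - (-3)·-0.6873 - (-1)·0.1274) / (8) = -0.1168
Iteration 3:
  α = (-7 - (-1)·0.1274 - (4)·-0.1168) / (9) = -0.7117
  β = (-1 - (2)·-0.7117 - (-3)·-0.1168) / (-6) = -0.0122
  γ = (1 - (-3)·-0.7117 - (-1)·-0.0122) / (8) = -0.1434
Change: (-0.0244, -0.1396, -0.0266) → max |·| = 0.1396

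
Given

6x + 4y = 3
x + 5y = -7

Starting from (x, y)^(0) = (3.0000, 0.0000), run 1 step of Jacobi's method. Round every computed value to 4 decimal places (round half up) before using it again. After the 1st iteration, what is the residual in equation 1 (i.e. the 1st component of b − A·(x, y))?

8.0000

Iteration 1:
  x = (3 - (4)·0.0000) / (6) = 0.5000
  y = (-7 - (1)·3.0000) / (5) = -2.0000
Residual b − A·x = (8.0000, 2.5000)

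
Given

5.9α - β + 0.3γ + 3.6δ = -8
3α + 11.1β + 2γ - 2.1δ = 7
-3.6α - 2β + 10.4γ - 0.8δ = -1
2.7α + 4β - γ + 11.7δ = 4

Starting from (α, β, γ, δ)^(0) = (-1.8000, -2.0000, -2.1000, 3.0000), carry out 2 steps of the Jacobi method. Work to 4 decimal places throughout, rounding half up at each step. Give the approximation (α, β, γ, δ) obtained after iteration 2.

(-1.7316, 1.9506, -0.7857, 0.3508)

Iteration 1:
  α = (-8 - (-1)·-2.0000 - (0.3)·-2.1000 - (3.6)·3.0000) / (5.9) = -3.4186
  β = (7 - (3)·-1.8000 - (2)·-2.1000 - (-2.1)·3.0000) / (11.1) = 2.0631
  γ = (-1 - (-3.6)·-1.8000 - (-2)·-2.0000 - (-0.8)·3.0000) / (10.4) = -0.8731
  δ = (4 - (2.7)·-1.8000 - (4)·-2.0000 - (-1)·-2.1000) / (11.7) = 1.2615
Iteration 2:
  α = (-8 - (-1)·2.0631 - (0.3)·-0.8731 - (3.6)·1.2615) / (5.9) = -1.7316
  β = (7 - (3)·-3.4186 - (2)·-0.8731 - (-2.1)·1.2615) / (11.1) = 1.9506
  γ = (-1 - (-3.6)·-3.4186 - (-2)·2.0631 - (-0.8)·1.2615) / (10.4) = -0.7857
  δ = (4 - (2.7)·-3.4186 - (4)·2.0631 - (-1)·-0.8731) / (11.7) = 0.3508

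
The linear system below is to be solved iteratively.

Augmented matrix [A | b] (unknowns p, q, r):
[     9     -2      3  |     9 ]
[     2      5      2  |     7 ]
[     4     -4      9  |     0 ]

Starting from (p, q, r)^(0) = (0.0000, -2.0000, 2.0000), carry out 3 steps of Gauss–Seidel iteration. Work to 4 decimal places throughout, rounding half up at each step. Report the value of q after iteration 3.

Iteration 1:
  p = (9 - (-2)·-2.0000 - (3)·2.0000) / (9) = -0.1111
  q = (7 - (2)·-0.1111 - (2)·2.0000) / (5) = 0.6444
  r = (0 - (4)·-0.1111 - (-4)·0.6444) / (9) = 0.3358
Iteration 2:
  p = (9 - (-2)·0.6444 - (3)·0.3358) / (9) = 1.0313
  q = (7 - (2)·1.0313 - (2)·0.3358) / (5) = 0.8532
  r = (0 - (4)·1.0313 - (-4)·0.8532) / (9) = -0.0792
Iteration 3:
  p = (9 - (-2)·0.8532 - (3)·-0.0792) / (9) = 1.2160
  q = (7 - (2)·1.2160 - (2)·-0.0792) / (5) = 0.9453
  r = (0 - (4)·1.2160 - (-4)·0.9453) / (9) = -0.1203

0.9453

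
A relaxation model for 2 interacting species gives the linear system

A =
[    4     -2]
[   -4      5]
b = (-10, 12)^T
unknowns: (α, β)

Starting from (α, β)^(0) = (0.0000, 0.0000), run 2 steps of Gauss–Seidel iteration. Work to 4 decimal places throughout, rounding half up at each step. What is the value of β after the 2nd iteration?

0.5600

Iteration 1:
  α = (-10 - (-2)·0.0000) / (4) = -2.5000
  β = (12 - (-4)·-2.5000) / (5) = 0.4000
Iteration 2:
  α = (-10 - (-2)·0.4000) / (4) = -2.3000
  β = (12 - (-4)·-2.3000) / (5) = 0.5600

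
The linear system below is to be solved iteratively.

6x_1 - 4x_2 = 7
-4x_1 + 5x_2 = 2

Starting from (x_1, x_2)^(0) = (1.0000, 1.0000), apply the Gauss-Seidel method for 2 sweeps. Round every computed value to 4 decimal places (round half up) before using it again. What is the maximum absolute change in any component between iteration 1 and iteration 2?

0.5778

Iteration 1:
  x_1 = (7 - (-4)·1.0000) / (6) = 1.8333
  x_2 = (2 - (-4)·1.8333) / (5) = 1.8666
Iteration 2:
  x_1 = (7 - (-4)·1.8666) / (6) = 2.4111
  x_2 = (2 - (-4)·2.4111) / (5) = 2.3289
Change: (0.5778, 0.4623) → max |·| = 0.5778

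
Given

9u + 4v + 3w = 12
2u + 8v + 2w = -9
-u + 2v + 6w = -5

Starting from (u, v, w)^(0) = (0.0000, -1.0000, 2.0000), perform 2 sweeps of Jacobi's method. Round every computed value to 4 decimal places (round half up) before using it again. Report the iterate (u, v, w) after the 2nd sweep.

Iteration 1:
  u = (12 - (4)·-1.0000 - (3)·2.0000) / (9) = 1.1111
  v = (-9 - (2)·0.0000 - (2)·2.0000) / (8) = -1.6250
  w = (-5 - (-1)·0.0000 - (2)·-1.0000) / (6) = -0.5000
Iteration 2:
  u = (12 - (4)·-1.6250 - (3)·-0.5000) / (9) = 2.2222
  v = (-9 - (2)·1.1111 - (2)·-0.5000) / (8) = -1.2778
  w = (-5 - (-1)·1.1111 - (2)·-1.6250) / (6) = -0.1065

(2.2222, -1.2778, -0.1065)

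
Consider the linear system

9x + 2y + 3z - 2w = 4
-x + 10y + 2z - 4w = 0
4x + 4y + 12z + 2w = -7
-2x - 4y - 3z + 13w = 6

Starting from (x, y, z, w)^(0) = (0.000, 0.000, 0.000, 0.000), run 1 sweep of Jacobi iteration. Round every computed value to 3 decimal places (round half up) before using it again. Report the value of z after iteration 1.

-0.583

Iteration 1:
  x = (4 - (2)·0.000 - (3)·0.000 - (-2)·0.000) / (9) = 0.444
  y = (0 - (-1)·0.000 - (2)·0.000 - (-4)·0.000) / (10) = 0.000
  z = (-7 - (4)·0.000 - (4)·0.000 - (2)·0.000) / (12) = -0.583
  w = (6 - (-2)·0.000 - (-4)·0.000 - (-3)·0.000) / (13) = 0.462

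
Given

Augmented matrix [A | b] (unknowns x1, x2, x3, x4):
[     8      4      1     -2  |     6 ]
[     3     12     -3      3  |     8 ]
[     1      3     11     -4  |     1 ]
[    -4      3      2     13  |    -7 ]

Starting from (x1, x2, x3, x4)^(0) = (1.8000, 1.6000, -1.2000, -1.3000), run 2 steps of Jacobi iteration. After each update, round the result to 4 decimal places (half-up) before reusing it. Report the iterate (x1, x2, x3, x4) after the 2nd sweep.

(0.7096, 0.5198, -0.0161, -0.5124)

Iteration 1:
  x1 = (6 - (4)·1.6000 - (1)·-1.2000 - (-2)·-1.3000) / (8) = -0.2250
  x2 = (8 - (3)·1.8000 - (-3)·-1.2000 - (3)·-1.3000) / (12) = 0.2417
  x3 = (1 - (1)·1.8000 - (3)·1.6000 - (-4)·-1.3000) / (11) = -0.9818
  x4 = (-7 - (-4)·1.8000 - (3)·1.6000 - (2)·-1.2000) / (13) = -0.1692
Iteration 2:
  x1 = (6 - (4)·0.2417 - (1)·-0.9818 - (-2)·-0.1692) / (8) = 0.7096
  x2 = (8 - (3)·-0.2250 - (-3)·-0.9818 - (3)·-0.1692) / (12) = 0.5198
  x3 = (1 - (1)·-0.2250 - (3)·0.2417 - (-4)·-0.1692) / (11) = -0.0161
  x4 = (-7 - (-4)·-0.2250 - (3)·0.2417 - (2)·-0.9818) / (13) = -0.5124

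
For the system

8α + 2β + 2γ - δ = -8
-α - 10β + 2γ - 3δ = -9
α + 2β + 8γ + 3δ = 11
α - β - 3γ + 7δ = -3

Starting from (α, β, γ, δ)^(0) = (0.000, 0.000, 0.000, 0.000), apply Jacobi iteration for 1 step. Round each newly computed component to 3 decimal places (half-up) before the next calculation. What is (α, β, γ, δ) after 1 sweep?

Iteration 1:
  α = (-8 - (2)·0.000 - (2)·0.000 - (-1)·0.000) / (8) = -1.000
  β = (-9 - (-1)·0.000 - (2)·0.000 - (-3)·0.000) / (-10) = 0.900
  γ = (11 - (1)·0.000 - (2)·0.000 - (3)·0.000) / (8) = 1.375
  δ = (-3 - (1)·0.000 - (-1)·0.000 - (-3)·0.000) / (7) = -0.429

(-1.000, 0.900, 1.375, -0.429)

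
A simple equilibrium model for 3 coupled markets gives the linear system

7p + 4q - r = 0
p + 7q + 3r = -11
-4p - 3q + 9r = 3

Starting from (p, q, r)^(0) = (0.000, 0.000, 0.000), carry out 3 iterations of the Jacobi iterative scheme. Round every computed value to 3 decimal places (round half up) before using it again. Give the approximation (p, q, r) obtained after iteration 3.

Iteration 1:
  p = (0 - (4)·0.000 - (-1)·0.000) / (7) = 0.000
  q = (-11 - (1)·0.000 - (3)·0.000) / (7) = -1.571
  r = (3 - (-4)·0.000 - (-3)·0.000) / (9) = 0.333
Iteration 2:
  p = (0 - (4)·-1.571 - (-1)·0.333) / (7) = 0.945
  q = (-11 - (1)·0.000 - (3)·0.333) / (7) = -1.714
  r = (3 - (-4)·0.000 - (-3)·-1.571) / (9) = -0.190
Iteration 3:
  p = (0 - (4)·-1.714 - (-1)·-0.190) / (7) = 0.952
  q = (-11 - (1)·0.945 - (3)·-0.190) / (7) = -1.625
  r = (3 - (-4)·0.945 - (-3)·-1.714) / (9) = 0.182

(0.952, -1.625, 0.182)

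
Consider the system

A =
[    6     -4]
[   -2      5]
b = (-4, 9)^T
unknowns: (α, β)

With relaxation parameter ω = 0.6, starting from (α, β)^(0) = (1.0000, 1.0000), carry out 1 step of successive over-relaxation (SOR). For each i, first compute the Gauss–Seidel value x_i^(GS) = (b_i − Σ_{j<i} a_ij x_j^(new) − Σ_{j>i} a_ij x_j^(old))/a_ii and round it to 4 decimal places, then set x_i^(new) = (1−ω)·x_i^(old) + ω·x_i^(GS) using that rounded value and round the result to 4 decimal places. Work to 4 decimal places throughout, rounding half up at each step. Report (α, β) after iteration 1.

(0.4000, 1.5760)

Iteration 1:
  α: GS value = (-4 - (-4)·1.0000) / (6) = 0.0000;  α ← (1−ω)·1.0000 + ω·0.0000 = 0.4000
  β: GS value = (9 - (-2)·0.4000) / (5) = 1.9600;  β ← (1−ω)·1.0000 + ω·1.9600 = 1.5760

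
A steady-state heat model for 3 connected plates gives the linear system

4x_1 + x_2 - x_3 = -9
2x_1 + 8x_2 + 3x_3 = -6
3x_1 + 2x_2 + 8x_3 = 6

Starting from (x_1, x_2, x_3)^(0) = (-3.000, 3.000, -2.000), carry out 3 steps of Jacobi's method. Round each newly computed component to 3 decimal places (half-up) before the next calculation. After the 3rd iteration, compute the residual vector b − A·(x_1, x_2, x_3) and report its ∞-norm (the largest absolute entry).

Iteration 1:
  x_1 = (-9 - (1)·3.000 - (-1)·-2.000) / (4) = -3.500
  x_2 = (-6 - (2)·-3.000 - (3)·-2.000) / (8) = 0.750
  x_3 = (6 - (3)·-3.000 - (2)·3.000) / (8) = 1.125
Iteration 2:
  x_1 = (-9 - (1)·0.750 - (-1)·1.125) / (4) = -2.156
  x_2 = (-6 - (2)·-3.500 - (3)·1.125) / (8) = -0.297
  x_3 = (6 - (3)·-3.500 - (2)·0.750) / (8) = 1.875
Iteration 3:
  x_1 = (-9 - (1)·-0.297 - (-1)·1.875) / (4) = -1.707
  x_2 = (-6 - (2)·-2.156 - (3)·1.875) / (8) = -0.914
  x_3 = (6 - (3)·-2.156 - (2)·-0.297) / (8) = 1.633
Residual b − A·x = (0.375, -0.173, -0.115); ∞-norm = 0.375

0.375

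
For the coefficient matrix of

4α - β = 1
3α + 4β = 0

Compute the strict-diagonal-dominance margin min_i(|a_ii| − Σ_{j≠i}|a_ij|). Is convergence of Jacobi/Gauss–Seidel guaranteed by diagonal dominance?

row 1: |4| − (1) = 3
row 2: |4| − (3) = 1
minimum over rows = 1 → strictly diagonally dominant (convergence guaranteed)

1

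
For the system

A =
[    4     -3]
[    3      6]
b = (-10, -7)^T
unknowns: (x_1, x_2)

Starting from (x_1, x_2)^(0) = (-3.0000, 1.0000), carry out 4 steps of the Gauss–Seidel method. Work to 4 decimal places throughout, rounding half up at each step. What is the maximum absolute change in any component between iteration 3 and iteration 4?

Iteration 1:
  x_1 = (-10 - (-3)·1.0000) / (4) = -1.7500
  x_2 = (-7 - (3)·-1.7500) / (6) = -0.2917
Iteration 2:
  x_1 = (-10 - (-3)·-0.2917) / (4) = -2.7188
  x_2 = (-7 - (3)·-2.7188) / (6) = 0.1927
Iteration 3:
  x_1 = (-10 - (-3)·0.1927) / (4) = -2.3555
  x_2 = (-7 - (3)·-2.3555) / (6) = 0.0111
Iteration 4:
  x_1 = (-10 - (-3)·0.0111) / (4) = -2.4917
  x_2 = (-7 - (3)·-2.4917) / (6) = 0.0792
Change: (-0.1362, 0.0681) → max |·| = 0.1362

0.1362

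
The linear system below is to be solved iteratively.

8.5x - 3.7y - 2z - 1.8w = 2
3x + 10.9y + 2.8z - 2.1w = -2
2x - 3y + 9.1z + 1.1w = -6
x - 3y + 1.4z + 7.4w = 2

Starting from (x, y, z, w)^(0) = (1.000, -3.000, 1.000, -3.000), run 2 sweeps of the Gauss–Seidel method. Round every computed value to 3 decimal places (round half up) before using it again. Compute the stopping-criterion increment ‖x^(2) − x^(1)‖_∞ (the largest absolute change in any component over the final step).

1.452

Iteration 1:
  x = (2 - (-3.7)·-3.000 - (-2)·1.000 - (-1.8)·-3.000) / (8.5) = -1.471
  y = (-2 - (3)·-1.471 - (2.8)·1.000 - (-2.1)·-3.000) / (10.9) = -0.613
  z = (-6 - (2)·-1.471 - (-3)·-0.613 - (1.1)·-3.000) / (9.1) = -0.175
  w = (2 - (1)·-1.471 - (-3)·-0.613 - (1.4)·-0.175) / (7.4) = 0.254
Iteration 2:
  x = (2 - (-3.7)·-0.613 - (-2)·-0.175 - (-1.8)·0.254) / (8.5) = -0.019
  y = (-2 - (3)·-0.019 - (2.8)·-0.175 - (-2.1)·0.254) / (10.9) = -0.084
  z = (-6 - (2)·-0.019 - (-3)·-0.084 - (1.1)·0.254) / (9.1) = -0.714
  w = (2 - (1)·-0.019 - (-3)·-0.084 - (1.4)·-0.714) / (7.4) = 0.374
Change: (1.452, 0.529, -0.539, 0.120) → max |·| = 1.452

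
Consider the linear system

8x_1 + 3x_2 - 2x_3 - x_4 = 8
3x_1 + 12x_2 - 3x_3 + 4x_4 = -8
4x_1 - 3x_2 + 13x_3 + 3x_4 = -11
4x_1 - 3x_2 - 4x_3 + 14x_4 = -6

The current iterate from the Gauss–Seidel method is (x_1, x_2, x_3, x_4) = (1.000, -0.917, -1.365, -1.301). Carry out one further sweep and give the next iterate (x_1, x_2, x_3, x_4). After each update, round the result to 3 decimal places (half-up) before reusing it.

One sweep:
  x_1 = (8 - (3)·-0.917 - (-2)·-1.365 - (-1)·-1.301) / (8) = 0.840
  x_2 = (-8 - (3)·0.840 - (-3)·-1.365 - (4)·-1.301) / (12) = -0.784
  x_3 = (-11 - (4)·0.840 - (-3)·-0.784 - (3)·-1.301) / (13) = -0.985
  x_4 = (-6 - (4)·0.840 - (-3)·-0.784 - (-4)·-0.985) / (14) = -1.118

(0.840, -0.784, -0.985, -1.118)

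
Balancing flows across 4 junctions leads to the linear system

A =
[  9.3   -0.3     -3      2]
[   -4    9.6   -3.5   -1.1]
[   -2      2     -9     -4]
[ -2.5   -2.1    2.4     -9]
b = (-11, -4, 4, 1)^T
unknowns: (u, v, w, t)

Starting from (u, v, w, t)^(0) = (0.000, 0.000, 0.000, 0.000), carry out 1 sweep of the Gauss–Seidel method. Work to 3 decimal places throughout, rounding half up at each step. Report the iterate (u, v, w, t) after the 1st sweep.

(-1.183, -0.910, -0.384, 0.327)

Iteration 1:
  u = (-11 - (-0.3)·0.000 - (-3)·0.000 - (2)·0.000) / (9.3) = -1.183
  v = (-4 - (-4)·-1.183 - (-3.5)·0.000 - (-1.1)·0.000) / (9.6) = -0.910
  w = (4 - (-2)·-1.183 - (2)·-0.910 - (-4)·0.000) / (-9) = -0.384
  t = (1 - (-2.5)·-1.183 - (-2.1)·-0.910 - (2.4)·-0.384) / (-9) = 0.327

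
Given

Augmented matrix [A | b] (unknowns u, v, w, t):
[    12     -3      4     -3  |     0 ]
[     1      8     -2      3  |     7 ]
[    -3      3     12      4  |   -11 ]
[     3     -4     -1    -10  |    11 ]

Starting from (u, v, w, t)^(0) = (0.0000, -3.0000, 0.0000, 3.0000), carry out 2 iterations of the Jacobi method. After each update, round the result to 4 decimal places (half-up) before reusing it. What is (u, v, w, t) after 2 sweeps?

(0.3514, 0.5458, -0.8875, -0.8833)

Iteration 1:
  u = (0 - (-3)·-3.0000 - (4)·0.0000 - (-3)·3.0000) / (12) = 0.0000
  v = (7 - (1)·0.0000 - (-2)·0.0000 - (3)·3.0000) / (8) = -0.2500
  w = (-11 - (-3)·0.0000 - (3)·-3.0000 - (4)·3.0000) / (12) = -1.1667
  t = (11 - (3)·0.0000 - (-4)·-3.0000 - (-1)·0.0000) / (-10) = 0.1000
Iteration 2:
  u = (0 - (-3)·-0.2500 - (4)·-1.1667 - (-3)·0.1000) / (12) = 0.3514
  v = (7 - (1)·0.0000 - (-2)·-1.1667 - (3)·0.1000) / (8) = 0.5458
  w = (-11 - (-3)·0.0000 - (3)·-0.2500 - (4)·0.1000) / (12) = -0.8875
  t = (11 - (3)·0.0000 - (-4)·-0.2500 - (-1)·-1.1667) / (-10) = -0.8833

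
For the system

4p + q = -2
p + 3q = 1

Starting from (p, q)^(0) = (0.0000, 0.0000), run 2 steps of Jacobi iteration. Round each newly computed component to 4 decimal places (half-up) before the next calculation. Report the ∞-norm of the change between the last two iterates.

0.1667

Iteration 1:
  p = (-2 - (1)·0.0000) / (4) = -0.5000
  q = (1 - (1)·0.0000) / (3) = 0.3333
Iteration 2:
  p = (-2 - (1)·0.3333) / (4) = -0.5833
  q = (1 - (1)·-0.5000) / (3) = 0.5000
Change: (-0.0833, 0.1667) → max |·| = 0.1667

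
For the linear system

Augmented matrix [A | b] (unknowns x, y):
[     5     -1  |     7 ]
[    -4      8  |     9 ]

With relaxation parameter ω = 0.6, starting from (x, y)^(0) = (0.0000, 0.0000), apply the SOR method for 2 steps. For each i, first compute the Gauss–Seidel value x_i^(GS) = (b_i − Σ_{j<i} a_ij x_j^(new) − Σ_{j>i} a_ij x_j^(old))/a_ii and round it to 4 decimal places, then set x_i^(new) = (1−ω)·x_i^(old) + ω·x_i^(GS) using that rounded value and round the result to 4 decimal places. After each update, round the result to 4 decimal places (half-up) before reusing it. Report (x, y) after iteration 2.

(1.2872, 1.4320)

Iteration 1:
  x: GS value = (7 - (-1)·0.0000) / (5) = 1.4000;  x ← (1−ω)·0.0000 + ω·1.4000 = 0.8400
  y: GS value = (9 - (-4)·0.8400) / (8) = 1.5450;  y ← (1−ω)·0.0000 + ω·1.5450 = 0.9270
Iteration 2:
  x: GS value = (7 - (-1)·0.9270) / (5) = 1.5854;  x ← (1−ω)·0.8400 + ω·1.5854 = 1.2872
  y: GS value = (9 - (-4)·1.2872) / (8) = 1.7686;  y ← (1−ω)·0.9270 + ω·1.7686 = 1.4320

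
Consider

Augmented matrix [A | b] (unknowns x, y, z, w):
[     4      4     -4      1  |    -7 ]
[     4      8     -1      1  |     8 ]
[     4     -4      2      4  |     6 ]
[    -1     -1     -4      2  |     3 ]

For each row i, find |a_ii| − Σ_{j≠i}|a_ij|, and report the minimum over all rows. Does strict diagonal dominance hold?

-10

row 1: |4| − (4+4+1) = -5
row 2: |8| − (4+1+1) = 2
row 3: |2| − (4+4+4) = -10
row 4: |2| − (1+1+4) = -4
minimum over rows = -10 → not strictly diagonally dominant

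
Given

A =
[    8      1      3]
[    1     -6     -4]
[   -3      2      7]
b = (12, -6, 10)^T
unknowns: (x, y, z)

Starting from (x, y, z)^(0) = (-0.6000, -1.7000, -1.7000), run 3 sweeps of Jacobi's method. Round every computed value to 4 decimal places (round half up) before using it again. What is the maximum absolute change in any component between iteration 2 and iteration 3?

0.4194

Iteration 1:
  x = (12 - (1)·-1.7000 - (3)·-1.7000) / (8) = 2.3500
  y = (-6 - (1)·-0.6000 - (-4)·-1.7000) / (-6) = 2.0333
  z = (10 - (-3)·-0.6000 - (2)·-1.7000) / (7) = 1.6571
Iteration 2:
  x = (12 - (1)·2.0333 - (3)·1.6571) / (8) = 0.6244
  y = (-6 - (1)·2.3500 - (-4)·1.6571) / (-6) = 0.2869
  z = (10 - (-3)·2.3500 - (2)·2.0333) / (7) = 1.8548
Iteration 3:
  x = (12 - (1)·0.2869 - (3)·1.8548) / (8) = 0.7686
  y = (-6 - (1)·0.6244 - (-4)·1.8548) / (-6) = -0.1325
  z = (10 - (-3)·0.6244 - (2)·0.2869) / (7) = 1.6142
Change: (0.1442, -0.4194, -0.2406) → max |·| = 0.4194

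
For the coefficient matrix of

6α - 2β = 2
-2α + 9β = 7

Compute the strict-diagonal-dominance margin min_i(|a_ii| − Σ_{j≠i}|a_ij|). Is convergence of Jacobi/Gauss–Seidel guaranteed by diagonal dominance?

row 1: |6| − (2) = 4
row 2: |9| − (2) = 7
minimum over rows = 4 → strictly diagonally dominant (convergence guaranteed)

4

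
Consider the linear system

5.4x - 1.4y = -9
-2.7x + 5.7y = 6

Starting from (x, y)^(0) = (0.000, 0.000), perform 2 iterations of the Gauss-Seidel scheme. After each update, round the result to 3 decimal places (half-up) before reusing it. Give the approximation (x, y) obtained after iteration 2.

Iteration 1:
  x = (-9 - (-1.4)·0.000) / (5.4) = -1.667
  y = (6 - (-2.7)·-1.667) / (5.7) = 0.263
Iteration 2:
  x = (-9 - (-1.4)·0.263) / (5.4) = -1.598
  y = (6 - (-2.7)·-1.598) / (5.7) = 0.296

(-1.598, 0.296)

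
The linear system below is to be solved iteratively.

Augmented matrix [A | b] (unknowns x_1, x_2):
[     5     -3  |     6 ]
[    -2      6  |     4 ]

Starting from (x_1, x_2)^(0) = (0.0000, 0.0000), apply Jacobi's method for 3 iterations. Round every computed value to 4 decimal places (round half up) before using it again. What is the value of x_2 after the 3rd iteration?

Iteration 1:
  x_1 = (6 - (-3)·0.0000) / (5) = 1.2000
  x_2 = (4 - (-2)·0.0000) / (6) = 0.6667
Iteration 2:
  x_1 = (6 - (-3)·0.6667) / (5) = 1.6000
  x_2 = (4 - (-2)·1.2000) / (6) = 1.0667
Iteration 3:
  x_1 = (6 - (-3)·1.0667) / (5) = 1.8400
  x_2 = (4 - (-2)·1.6000) / (6) = 1.2000

1.2000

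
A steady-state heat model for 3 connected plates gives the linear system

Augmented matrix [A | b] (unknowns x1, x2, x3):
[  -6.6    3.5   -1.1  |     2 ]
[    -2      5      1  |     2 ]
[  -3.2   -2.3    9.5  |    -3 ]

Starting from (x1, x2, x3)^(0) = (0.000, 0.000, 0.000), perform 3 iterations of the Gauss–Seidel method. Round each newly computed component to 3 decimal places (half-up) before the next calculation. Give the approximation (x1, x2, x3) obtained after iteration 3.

(-0.034, 0.435, -0.222)

Iteration 1:
  x1 = (2 - (3.5)·0.000 - (-1.1)·0.000) / (-6.6) = -0.303
  x2 = (2 - (-2)·-0.303 - (1)·0.000) / (5) = 0.279
  x3 = (-3 - (-3.2)·-0.303 - (-2.3)·0.279) / (9.5) = -0.350
Iteration 2:
  x1 = (2 - (3.5)·0.279 - (-1.1)·-0.350) / (-6.6) = -0.097
  x2 = (2 - (-2)·-0.097 - (1)·-0.350) / (5) = 0.431
  x3 = (-3 - (-3.2)·-0.097 - (-2.3)·0.431) / (9.5) = -0.244
Iteration 3:
  x1 = (2 - (3.5)·0.431 - (-1.1)·-0.244) / (-6.6) = -0.034
  x2 = (2 - (-2)·-0.034 - (1)·-0.244) / (5) = 0.435
  x3 = (-3 - (-3.2)·-0.034 - (-2.3)·0.435) / (9.5) = -0.222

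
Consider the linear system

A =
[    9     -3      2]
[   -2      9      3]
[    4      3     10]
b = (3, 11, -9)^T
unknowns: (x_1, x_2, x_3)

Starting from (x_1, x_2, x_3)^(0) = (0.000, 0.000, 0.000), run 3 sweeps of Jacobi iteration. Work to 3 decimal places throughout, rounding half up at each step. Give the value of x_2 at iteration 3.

1.898

Iteration 1:
  x_1 = (3 - (-3)·0.000 - (2)·0.000) / (9) = 0.333
  x_2 = (11 - (-2)·0.000 - (3)·0.000) / (9) = 1.222
  x_3 = (-9 - (4)·0.000 - (3)·0.000) / (10) = -0.900
Iteration 2:
  x_1 = (3 - (-3)·1.222 - (2)·-0.900) / (9) = 0.941
  x_2 = (11 - (-2)·0.333 - (3)·-0.900) / (9) = 1.596
  x_3 = (-9 - (4)·0.333 - (3)·1.222) / (10) = -1.400
Iteration 3:
  x_1 = (3 - (-3)·1.596 - (2)·-1.400) / (9) = 1.176
  x_2 = (11 - (-2)·0.941 - (3)·-1.400) / (9) = 1.898
  x_3 = (-9 - (4)·0.941 - (3)·1.596) / (10) = -1.755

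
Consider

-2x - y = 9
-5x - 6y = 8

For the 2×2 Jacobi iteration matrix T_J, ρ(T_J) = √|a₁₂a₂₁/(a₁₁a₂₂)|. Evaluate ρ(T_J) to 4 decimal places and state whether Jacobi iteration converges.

0.6455

a₁₂a₂₁/(a₁₁a₂₂) = (-1)·(-5) / ((-2)·(-6)) = 0.416667
ρ = √|0.416667| = √0.416667 = 0.6455
ρ < 1, so Jacobi converges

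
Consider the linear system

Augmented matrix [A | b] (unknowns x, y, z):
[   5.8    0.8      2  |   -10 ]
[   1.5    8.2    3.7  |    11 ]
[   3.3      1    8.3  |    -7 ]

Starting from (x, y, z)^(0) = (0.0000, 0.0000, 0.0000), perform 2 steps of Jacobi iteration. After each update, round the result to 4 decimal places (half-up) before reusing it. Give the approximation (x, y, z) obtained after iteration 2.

(-1.6183, 2.0374, -0.3195)

Iteration 1:
  x = (-10 - (0.8)·0.0000 - (2)·0.0000) / (5.8) = -1.7241
  y = (11 - (1.5)·0.0000 - (3.7)·0.0000) / (8.2) = 1.3415
  z = (-7 - (3.3)·0.0000 - (1)·0.0000) / (8.3) = -0.8434
Iteration 2:
  x = (-10 - (0.8)·1.3415 - (2)·-0.8434) / (5.8) = -1.6183
  y = (11 - (1.5)·-1.7241 - (3.7)·-0.8434) / (8.2) = 2.0374
  z = (-7 - (3.3)·-1.7241 - (1)·1.3415) / (8.3) = -0.3195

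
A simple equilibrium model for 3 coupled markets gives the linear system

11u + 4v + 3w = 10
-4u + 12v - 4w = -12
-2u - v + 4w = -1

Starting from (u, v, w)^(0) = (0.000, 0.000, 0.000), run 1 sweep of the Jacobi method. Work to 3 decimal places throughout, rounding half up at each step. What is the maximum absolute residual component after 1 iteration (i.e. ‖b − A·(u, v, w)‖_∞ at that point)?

4.751

Iteration 1:
  u = (10 - (4)·0.000 - (3)·0.000) / (11) = 0.909
  v = (-12 - (-4)·0.000 - (-4)·0.000) / (12) = -1.000
  w = (-1 - (-2)·0.000 - (-1)·0.000) / (4) = -0.250
Residual b − A·x = (4.751, 2.636, 0.818); ∞-norm = 4.751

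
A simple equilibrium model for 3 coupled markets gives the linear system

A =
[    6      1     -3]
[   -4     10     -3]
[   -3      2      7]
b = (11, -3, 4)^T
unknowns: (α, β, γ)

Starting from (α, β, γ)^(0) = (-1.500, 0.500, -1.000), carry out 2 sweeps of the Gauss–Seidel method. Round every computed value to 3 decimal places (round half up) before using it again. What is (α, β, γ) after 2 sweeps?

Iteration 1:
  α = (11 - (1)·0.500 - (-3)·-1.000) / (6) = 1.250
  β = (-3 - (-4)·1.250 - (-3)·-1.000) / (10) = -0.100
  γ = (4 - (-3)·1.250 - (2)·-0.100) / (7) = 1.136
Iteration 2:
  α = (11 - (1)·-0.100 - (-3)·1.136) / (6) = 2.418
  β = (-3 - (-4)·2.418 - (-3)·1.136) / (10) = 1.008
  γ = (4 - (-3)·2.418 - (2)·1.008) / (7) = 1.320

(2.418, 1.008, 1.320)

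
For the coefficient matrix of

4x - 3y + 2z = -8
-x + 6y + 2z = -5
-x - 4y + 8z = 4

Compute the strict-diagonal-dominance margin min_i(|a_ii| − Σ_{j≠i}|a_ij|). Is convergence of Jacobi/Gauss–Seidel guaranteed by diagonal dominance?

row 1: |4| − (3+2) = -1
row 2: |6| − (1+2) = 3
row 3: |8| − (1+4) = 3
minimum over rows = -1 → not strictly diagonally dominant

-1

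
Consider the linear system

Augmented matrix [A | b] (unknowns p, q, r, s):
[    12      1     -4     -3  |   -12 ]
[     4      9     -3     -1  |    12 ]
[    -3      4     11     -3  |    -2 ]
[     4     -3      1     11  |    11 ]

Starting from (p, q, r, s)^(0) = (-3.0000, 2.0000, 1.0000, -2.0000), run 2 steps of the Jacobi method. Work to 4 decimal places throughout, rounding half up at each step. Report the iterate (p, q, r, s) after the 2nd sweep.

Iteration 1:
  p = (-12 - (1)·2.0000 - (-4)·1.0000 - (-3)·-2.0000) / (12) = -1.3333
  q = (12 - (4)·-3.0000 - (-3)·1.0000 - (-1)·-2.0000) / (9) = 2.7778
  r = (-2 - (-3)·-3.0000 - (4)·2.0000 - (-3)·-2.0000) / (11) = -2.2727
  s = (11 - (4)·-3.0000 - (-3)·2.0000 - (1)·1.0000) / (11) = 2.5455
Iteration 2:
  p = (-12 - (1)·2.7778 - (-4)·-2.2727 - (-3)·2.5455) / (12) = -1.3527
  q = (12 - (4)·-1.3333 - (-3)·-2.2727 - (-1)·2.5455) / (9) = 1.4512
  r = (-2 - (-3)·-1.3333 - (4)·2.7778 - (-3)·2.5455) / (11) = -0.8613
  s = (11 - (4)·-1.3333 - (-3)·2.7778 - (1)·-2.2727) / (11) = 2.4490

(-1.3527, 1.4512, -0.8613, 2.4490)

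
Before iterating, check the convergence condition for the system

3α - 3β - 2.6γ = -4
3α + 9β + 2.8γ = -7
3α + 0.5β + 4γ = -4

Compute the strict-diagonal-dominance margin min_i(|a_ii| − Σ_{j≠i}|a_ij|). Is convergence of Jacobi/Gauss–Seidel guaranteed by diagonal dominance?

row 1: |3| − (3+2.6) = -2.6
row 2: |9| − (3+2.8) = 3.2
row 3: |4| − (3+0.5) = 0.5
minimum over rows = -2.6 → not strictly diagonally dominant

-2.6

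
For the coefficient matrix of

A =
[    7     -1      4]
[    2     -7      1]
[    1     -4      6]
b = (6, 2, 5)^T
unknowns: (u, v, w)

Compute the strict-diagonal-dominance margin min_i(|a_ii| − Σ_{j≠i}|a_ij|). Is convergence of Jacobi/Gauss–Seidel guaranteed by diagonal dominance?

row 1: |7| − (1+4) = 2
row 2: |-7| − (2+1) = 4
row 3: |6| − (1+4) = 1
minimum over rows = 1 → strictly diagonally dominant (convergence guaranteed)

1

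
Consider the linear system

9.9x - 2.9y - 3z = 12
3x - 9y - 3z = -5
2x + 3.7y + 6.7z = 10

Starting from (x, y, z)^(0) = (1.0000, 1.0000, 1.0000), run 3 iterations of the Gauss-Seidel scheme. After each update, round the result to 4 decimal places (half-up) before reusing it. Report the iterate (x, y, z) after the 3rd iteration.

(1.6354, 0.9330, 0.4891)

Iteration 1:
  x = (12 - (-2.9)·1.0000 - (-3)·1.0000) / (9.9) = 1.8081
  y = (-5 - (3)·1.8081 - (-3)·1.0000) / (-9) = 0.8249
  z = (10 - (2)·1.8081 - (3.7)·0.8249) / (6.7) = 0.4973
Iteration 2:
  x = (12 - (-2.9)·0.8249 - (-3)·0.4973) / (9.9) = 1.6045
  y = (-5 - (3)·1.6045 - (-3)·0.4973) / (-9) = 0.9246
  z = (10 - (2)·1.6045 - (3.7)·0.9246) / (6.7) = 0.5030
Iteration 3:
  x = (12 - (-2.9)·0.9246 - (-3)·0.5030) / (9.9) = 1.6354
  y = (-5 - (3)·1.6354 - (-3)·0.5030) / (-9) = 0.9330
  z = (10 - (2)·1.6354 - (3.7)·0.9330) / (6.7) = 0.4891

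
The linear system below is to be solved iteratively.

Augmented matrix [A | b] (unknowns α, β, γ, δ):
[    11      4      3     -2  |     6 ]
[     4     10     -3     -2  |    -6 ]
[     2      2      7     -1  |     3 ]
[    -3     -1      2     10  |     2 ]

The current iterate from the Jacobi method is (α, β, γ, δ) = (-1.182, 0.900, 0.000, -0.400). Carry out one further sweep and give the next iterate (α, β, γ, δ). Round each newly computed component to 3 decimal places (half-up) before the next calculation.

One sweep:
  α = (6 - (4)·0.900 - (3)·0.000 - (-2)·-0.400) / (11) = 0.145
  β = (-6 - (4)·-1.182 - (-3)·0.000 - (-2)·-0.400) / (10) = -0.207
  γ = (3 - (2)·-1.182 - (2)·0.900 - (-1)·-0.400) / (7) = 0.452
  δ = (2 - (-3)·-1.182 - (-1)·0.900 - (2)·0.000) / (10) = -0.065

(0.145, -0.207, 0.452, -0.065)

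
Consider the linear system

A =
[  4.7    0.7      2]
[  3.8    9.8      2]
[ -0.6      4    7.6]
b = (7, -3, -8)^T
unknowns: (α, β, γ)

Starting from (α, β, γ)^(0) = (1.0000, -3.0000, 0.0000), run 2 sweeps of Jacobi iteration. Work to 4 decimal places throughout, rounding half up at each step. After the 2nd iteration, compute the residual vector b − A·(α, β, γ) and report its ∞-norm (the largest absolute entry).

4.5637

Iteration 1:
  α = (7 - (0.7)·-3.0000 - (2)·0.0000) / (4.7) = 1.9362
  β = (-3 - (3.8)·1.0000 - (2)·0.0000) / (9.8) = -0.6939
  γ = (-8 - (-0.6)·1.0000 - (4)·-3.0000) / (7.6) = 0.6053
Iteration 2:
  α = (7 - (0.7)·-0.6939 - (2)·0.6053) / (4.7) = 1.3351
  β = (-3 - (3.8)·1.9362 - (2)·0.6053) / (9.8) = -1.1804
  γ = (-8 - (-0.6)·1.9362 - (4)·-0.6939) / (7.6) = -0.5346
Residual b − A·x = (2.6205, 4.5637, 1.5856); ∞-norm = 4.5637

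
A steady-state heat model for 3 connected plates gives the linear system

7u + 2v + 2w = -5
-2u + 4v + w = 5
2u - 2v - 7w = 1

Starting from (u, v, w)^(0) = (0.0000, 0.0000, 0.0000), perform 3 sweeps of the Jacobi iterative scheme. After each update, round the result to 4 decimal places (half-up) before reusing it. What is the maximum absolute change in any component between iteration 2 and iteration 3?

Iteration 1:
  u = (-5 - (2)·0.0000 - (2)·0.0000) / (7) = -0.7143
  v = (5 - (-2)·0.0000 - (1)·0.0000) / (4) = 1.2500
  w = (1 - (2)·0.0000 - (-2)·0.0000) / (-7) = -0.1429
Iteration 2:
  u = (-5 - (2)·1.2500 - (2)·-0.1429) / (7) = -1.0306
  v = (5 - (-2)·-0.7143 - (1)·-0.1429) / (4) = 0.9286
  w = (1 - (2)·-0.7143 - (-2)·1.2500) / (-7) = -0.7041
Iteration 3:
  u = (-5 - (2)·0.9286 - (2)·-0.7041) / (7) = -0.7784
  v = (5 - (-2)·-1.0306 - (1)·-0.7041) / (4) = 0.9107
  w = (1 - (2)·-1.0306 - (-2)·0.9286) / (-7) = -0.7026
Change: (0.2522, -0.0179, 0.0015) → max |·| = 0.2522

0.2522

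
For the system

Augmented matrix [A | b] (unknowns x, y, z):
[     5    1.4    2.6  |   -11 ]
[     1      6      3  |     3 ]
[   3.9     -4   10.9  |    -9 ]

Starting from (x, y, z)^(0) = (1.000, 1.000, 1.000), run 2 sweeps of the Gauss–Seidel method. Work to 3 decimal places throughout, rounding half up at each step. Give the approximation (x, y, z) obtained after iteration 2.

Iteration 1:
  x = (-11 - (1.4)·1.000 - (2.6)·1.000) / (5) = -3.000
  y = (3 - (1)·-3.000 - (3)·1.000) / (6) = 0.500
  z = (-9 - (3.9)·-3.000 - (-4)·0.500) / (10.9) = 0.431
Iteration 2:
  x = (-11 - (1.4)·0.500 - (2.6)·0.431) / (5) = -2.564
  y = (3 - (1)·-2.564 - (3)·0.431) / (6) = 0.712
  z = (-9 - (3.9)·-2.564 - (-4)·0.712) / (10.9) = 0.353

(-2.564, 0.712, 0.353)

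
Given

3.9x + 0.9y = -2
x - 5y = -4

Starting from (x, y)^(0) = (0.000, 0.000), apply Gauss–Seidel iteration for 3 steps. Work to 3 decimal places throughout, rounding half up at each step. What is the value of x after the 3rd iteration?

-0.666

Iteration 1:
  x = (-2 - (0.9)·0.000) / (3.9) = -0.513
  y = (-4 - (1)·-0.513) / (-5) = 0.697
Iteration 2:
  x = (-2 - (0.9)·0.697) / (3.9) = -0.674
  y = (-4 - (1)·-0.674) / (-5) = 0.665
Iteration 3:
  x = (-2 - (0.9)·0.665) / (3.9) = -0.666
  y = (-4 - (1)·-0.666) / (-5) = 0.667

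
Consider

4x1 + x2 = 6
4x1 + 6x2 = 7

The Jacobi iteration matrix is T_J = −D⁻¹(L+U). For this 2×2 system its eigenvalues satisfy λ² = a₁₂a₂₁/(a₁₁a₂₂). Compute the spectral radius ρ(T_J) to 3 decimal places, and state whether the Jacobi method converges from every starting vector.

0.408

a₁₂a₂₁/(a₁₁a₂₂) = (1)·(4) / ((4)·(6)) = 0.166667
ρ = √|0.166667| = √0.166667 = 0.408
ρ < 1, so Jacobi converges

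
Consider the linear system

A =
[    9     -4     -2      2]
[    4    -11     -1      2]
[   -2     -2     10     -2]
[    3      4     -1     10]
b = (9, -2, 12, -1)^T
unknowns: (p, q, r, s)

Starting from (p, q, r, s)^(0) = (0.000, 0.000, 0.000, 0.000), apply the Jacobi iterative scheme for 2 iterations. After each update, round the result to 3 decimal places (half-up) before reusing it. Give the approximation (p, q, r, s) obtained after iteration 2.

(1.370, 0.418, 1.416, -0.353)

Iteration 1:
  p = (9 - (-4)·0.000 - (-2)·0.000 - (2)·0.000) / (9) = 1.000
  q = (-2 - (4)·0.000 - (-1)·0.000 - (2)·0.000) / (-11) = 0.182
  r = (12 - (-2)·0.000 - (-2)·0.000 - (-2)·0.000) / (10) = 1.200
  s = (-1 - (3)·0.000 - (4)·0.000 - (-1)·0.000) / (10) = -0.100
Iteration 2:
  p = (9 - (-4)·0.182 - (-2)·1.200 - (2)·-0.100) / (9) = 1.370
  q = (-2 - (4)·1.000 - (-1)·1.200 - (2)·-0.100) / (-11) = 0.418
  r = (12 - (-2)·1.000 - (-2)·0.182 - (-2)·-0.100) / (10) = 1.416
  s = (-1 - (3)·1.000 - (4)·0.182 - (-1)·1.200) / (10) = -0.353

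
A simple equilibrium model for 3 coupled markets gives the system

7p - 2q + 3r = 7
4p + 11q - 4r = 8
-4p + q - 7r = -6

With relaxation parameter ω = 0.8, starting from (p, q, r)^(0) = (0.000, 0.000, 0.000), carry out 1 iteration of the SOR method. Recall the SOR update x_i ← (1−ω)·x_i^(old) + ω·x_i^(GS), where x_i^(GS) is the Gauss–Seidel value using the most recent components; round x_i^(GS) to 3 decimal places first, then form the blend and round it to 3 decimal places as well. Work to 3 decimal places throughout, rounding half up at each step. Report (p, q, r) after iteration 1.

Iteration 1:
  p: GS value = (7 - (-2)·0.000 - (3)·0.000) / (7) = 1.000;  p ← (1−ω)·0.000 + ω·1.000 = 0.800
  q: GS value = (8 - (4)·0.800 - (-4)·0.000) / (11) = 0.436;  q ← (1−ω)·0.000 + ω·0.436 = 0.349
  r: GS value = (-6 - (-4)·0.800 - (1)·0.349) / (-7) = 0.450;  r ← (1−ω)·0.000 + ω·0.450 = 0.360

(0.800, 0.349, 0.360)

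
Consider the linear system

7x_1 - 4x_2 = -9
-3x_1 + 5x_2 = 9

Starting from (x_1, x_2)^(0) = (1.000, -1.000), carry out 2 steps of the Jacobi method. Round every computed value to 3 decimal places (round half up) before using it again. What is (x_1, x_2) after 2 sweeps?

Iteration 1:
  x_1 = (-9 - (-4)·-1.000) / (7) = -1.857
  x_2 = (9 - (-3)·1.000) / (5) = 2.400
Iteration 2:
  x_1 = (-9 - (-4)·2.400) / (7) = 0.086
  x_2 = (9 - (-3)·-1.857) / (5) = 0.686

(0.086, 0.686)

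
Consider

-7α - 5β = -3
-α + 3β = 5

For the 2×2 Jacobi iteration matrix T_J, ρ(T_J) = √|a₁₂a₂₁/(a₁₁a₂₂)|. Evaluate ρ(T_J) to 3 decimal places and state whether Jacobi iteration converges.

a₁₂a₂₁/(a₁₁a₂₂) = (-5)·(-1) / ((-7)·(3)) = -0.238095
ρ = √|-0.238095| = √0.238095 = 0.488
ρ < 1, so Jacobi converges

0.488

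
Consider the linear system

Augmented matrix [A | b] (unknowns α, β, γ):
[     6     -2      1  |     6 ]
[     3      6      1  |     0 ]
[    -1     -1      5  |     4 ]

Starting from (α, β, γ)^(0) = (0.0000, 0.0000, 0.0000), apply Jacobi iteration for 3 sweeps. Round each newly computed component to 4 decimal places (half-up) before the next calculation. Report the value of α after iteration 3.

0.6222

Iteration 1:
  α = (6 - (-2)·0.0000 - (1)·0.0000) / (6) = 1.0000
  β = (0 - (3)·0.0000 - (1)·0.0000) / (6) = 0.0000
  γ = (4 - (-1)·0.0000 - (-1)·0.0000) / (5) = 0.8000
Iteration 2:
  α = (6 - (-2)·0.0000 - (1)·0.8000) / (6) = 0.8667
  β = (0 - (3)·1.0000 - (1)·0.8000) / (6) = -0.6333
  γ = (4 - (-1)·1.0000 - (-1)·0.0000) / (5) = 1.0000
Iteration 3:
  α = (6 - (-2)·-0.6333 - (1)·1.0000) / (6) = 0.6222
  β = (0 - (3)·0.8667 - (1)·1.0000) / (6) = -0.6000
  γ = (4 - (-1)·0.8667 - (-1)·-0.6333) / (5) = 0.8467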